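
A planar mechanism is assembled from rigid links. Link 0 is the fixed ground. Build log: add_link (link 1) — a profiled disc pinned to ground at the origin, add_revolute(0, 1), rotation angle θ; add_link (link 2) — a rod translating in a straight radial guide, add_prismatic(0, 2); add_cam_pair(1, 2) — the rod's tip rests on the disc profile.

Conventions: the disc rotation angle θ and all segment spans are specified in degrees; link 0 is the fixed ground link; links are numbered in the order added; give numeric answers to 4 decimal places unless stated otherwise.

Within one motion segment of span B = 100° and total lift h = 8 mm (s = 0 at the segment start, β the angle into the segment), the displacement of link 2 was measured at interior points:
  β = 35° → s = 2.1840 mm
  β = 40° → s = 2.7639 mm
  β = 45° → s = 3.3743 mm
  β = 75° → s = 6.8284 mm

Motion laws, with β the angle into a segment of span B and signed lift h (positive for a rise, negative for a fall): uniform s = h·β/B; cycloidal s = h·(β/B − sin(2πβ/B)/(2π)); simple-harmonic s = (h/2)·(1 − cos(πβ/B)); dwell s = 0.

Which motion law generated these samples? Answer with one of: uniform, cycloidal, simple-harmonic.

candidates at β/B = r: uniform s = h·r (linear in β); cycloidal s = h·(r − sin(2πr)/(2π)); simple-harmonic s = (h/2)(1 − cos(πr))
β=35°: printed 2.1840 | uniform 2.8000, cycloidal 1.7699, simple-harmonic 2.1840
β=40°: printed 2.7639 | uniform 3.2000, cycloidal 2.4516, simple-harmonic 2.7639
β=45°: printed 3.3743 | uniform 3.6000, cycloidal 3.2065, simple-harmonic 3.3743
β=75°: printed 6.8284 | uniform 6.0000, cycloidal 7.2732, simple-harmonic 6.8284
only one law matches every sample → simple-harmonic

simple-harmonic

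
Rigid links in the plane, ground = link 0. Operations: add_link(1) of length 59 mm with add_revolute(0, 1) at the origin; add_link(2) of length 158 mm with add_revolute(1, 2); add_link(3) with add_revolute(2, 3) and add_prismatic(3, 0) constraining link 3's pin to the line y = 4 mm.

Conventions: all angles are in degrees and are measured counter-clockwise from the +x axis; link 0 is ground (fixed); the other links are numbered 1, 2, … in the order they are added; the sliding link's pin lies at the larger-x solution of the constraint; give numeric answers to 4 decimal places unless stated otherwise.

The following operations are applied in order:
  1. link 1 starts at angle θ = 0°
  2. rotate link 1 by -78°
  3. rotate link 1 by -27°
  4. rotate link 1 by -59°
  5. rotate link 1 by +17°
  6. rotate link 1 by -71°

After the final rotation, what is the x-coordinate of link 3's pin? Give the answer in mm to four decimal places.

geometry: r = 59 mm, L = 158 mm, e = 4 mm; θ starts at 0°
rotate link 1 by -78°: θ ← 0° -78° = -78°
rotate link 1 by -27°: θ ← -78° -27° = -105°
rotate link 1 by -59°: θ ← -105° -59° = -164°
rotate link 1 by +17°: θ ← -164° +17° = -147°
rotate link 1 by -71°: θ ← -147° -71° = -218°
crank pin P = (r cos θ, r sin θ) = (-46.492634, 36.324027)
h = r sin θ − e = 36.324027 − 4 = 32.324027
x = r cos θ + √(L² − h²) = -46.492634 + 154.658195 = 108.165561

108.1656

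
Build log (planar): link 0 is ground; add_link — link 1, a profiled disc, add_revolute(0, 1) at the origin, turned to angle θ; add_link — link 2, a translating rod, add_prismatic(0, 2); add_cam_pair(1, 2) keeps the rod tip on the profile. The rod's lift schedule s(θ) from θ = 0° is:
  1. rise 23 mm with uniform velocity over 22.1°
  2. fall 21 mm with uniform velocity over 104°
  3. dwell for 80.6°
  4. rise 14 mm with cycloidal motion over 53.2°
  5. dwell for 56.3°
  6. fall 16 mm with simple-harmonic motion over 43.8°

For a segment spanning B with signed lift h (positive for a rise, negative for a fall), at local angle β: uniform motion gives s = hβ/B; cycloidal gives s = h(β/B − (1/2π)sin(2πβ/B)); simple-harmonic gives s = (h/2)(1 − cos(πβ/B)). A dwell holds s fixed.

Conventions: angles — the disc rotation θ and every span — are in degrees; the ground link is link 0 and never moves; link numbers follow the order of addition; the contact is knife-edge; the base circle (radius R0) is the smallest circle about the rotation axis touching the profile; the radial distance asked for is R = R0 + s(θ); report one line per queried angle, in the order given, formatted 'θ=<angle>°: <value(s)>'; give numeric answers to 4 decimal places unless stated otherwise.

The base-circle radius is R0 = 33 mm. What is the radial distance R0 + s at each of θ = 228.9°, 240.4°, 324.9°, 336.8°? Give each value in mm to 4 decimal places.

seg 1 [0°–22.1°] uniform, h=23: full span → s += 23 → s = 23.0000
seg 2 [22.1°–126.1°] uniform, h=-21: full span → s += -21 → s = 2.0000
seg 3 [126.1°–206.7°] dwell: s stays 2.0000
seg 4 [206.7°–259.9°] cycloidal, h=14: θ=228.9° here. β=22.2, B=53.2. 14·(0.4173 − sin(2π·0.4173)/(2π)) = 4.7356 → s = 6.7356
seg 4 [206.7°–259.9°] cycloidal, h=14: θ=240.4° here. β=33.7, B=53.2. 14·(0.6335 − sin(2π·0.6335)/(2π)) = 10.5254 → s = 12.5254
seg 4 [206.7°–259.9°] cycloidal, h=14: full span → s += 14 → s = 16.0000
seg 5 [259.9°–316.2°] dwell: s stays 16.0000
seg 6 [316.2°–360°] simple-harmonic, h=-16: θ=324.9° here. β=8.7, B=43.8. -16/2·(1 − cos(π·0.1986)) = -1.5077 → s = 14.4923
seg 6 [316.2°–360°] simple-harmonic, h=-16: θ=336.8° here. β=20.6, B=43.8. -16/2·(1 − cos(π·0.4703)) = -7.2551 → s = 8.7449
θ=228.9°: R = R0 + s = 33 + 6.7356 = 39.7356
θ=240.4°: R = R0 + s = 33 + 12.5254 = 45.5254
θ=324.9°: R = R0 + s = 33 + 14.4923 = 47.4923
θ=336.8°: R = R0 + s = 33 + 8.7449 = 41.7449

θ=228.9°: 39.7356
θ=240.4°: 45.5254
θ=324.9°: 47.4923
θ=336.8°: 41.7449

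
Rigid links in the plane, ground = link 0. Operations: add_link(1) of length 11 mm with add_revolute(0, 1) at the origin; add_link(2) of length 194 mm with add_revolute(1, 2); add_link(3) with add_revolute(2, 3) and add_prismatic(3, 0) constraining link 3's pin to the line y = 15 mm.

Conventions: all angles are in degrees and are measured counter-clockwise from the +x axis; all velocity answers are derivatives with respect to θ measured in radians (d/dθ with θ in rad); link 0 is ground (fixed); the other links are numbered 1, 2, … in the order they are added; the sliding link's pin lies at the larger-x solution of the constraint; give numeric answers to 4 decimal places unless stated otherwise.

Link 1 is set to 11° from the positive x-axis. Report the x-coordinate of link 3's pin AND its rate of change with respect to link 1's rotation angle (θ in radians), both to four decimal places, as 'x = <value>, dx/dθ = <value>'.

geometry: r = 11 mm, L = 194 mm, e = 15 mm
crank pin P = (r cos θ, r sin θ) = (10.797899, 2.098899)
h = r sin θ − e = 2.098899 − 15 = -12.901101
x = r cos θ + √(L² − h²) = 10.797899 + 193.570560 = 204.368459
dx/dθ = −r sin θ − h·r cos θ/√(L² − h²) (θ in radians; h = -12.901101) = -1.379240

x = 204.3685, dx/dθ = -1.3792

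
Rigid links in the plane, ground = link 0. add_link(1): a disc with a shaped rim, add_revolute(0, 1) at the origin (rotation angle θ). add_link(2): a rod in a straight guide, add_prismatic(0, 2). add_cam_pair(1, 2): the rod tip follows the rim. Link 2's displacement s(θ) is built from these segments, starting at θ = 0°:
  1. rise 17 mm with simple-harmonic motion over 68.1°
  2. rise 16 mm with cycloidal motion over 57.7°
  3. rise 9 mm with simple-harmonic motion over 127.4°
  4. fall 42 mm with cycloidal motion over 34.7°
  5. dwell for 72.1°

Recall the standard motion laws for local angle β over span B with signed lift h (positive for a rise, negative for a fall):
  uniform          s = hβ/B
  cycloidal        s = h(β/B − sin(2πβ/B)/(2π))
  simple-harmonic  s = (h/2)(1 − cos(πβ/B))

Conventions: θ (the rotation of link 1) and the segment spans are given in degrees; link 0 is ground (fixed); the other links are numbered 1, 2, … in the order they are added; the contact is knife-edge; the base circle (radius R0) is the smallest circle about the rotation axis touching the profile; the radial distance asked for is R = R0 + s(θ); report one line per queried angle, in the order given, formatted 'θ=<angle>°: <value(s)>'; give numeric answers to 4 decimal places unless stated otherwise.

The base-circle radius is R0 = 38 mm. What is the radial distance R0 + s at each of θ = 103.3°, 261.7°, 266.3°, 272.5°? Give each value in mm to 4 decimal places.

segment 1 (0° to 68.1°, simple-harmonic, h = 17) is passed completely: s = 0.0000 + (17) = 17.0000
θ = 103.3° falls in segment 2 (68.1° to 125.8°, cycloidal, h = 16): β = 103.3 − 68.1 = 35.2°, B = 57.7°; Δs = 16·(0.6101 − sin(2π·0.6101)/(2π)) = 11.3847; s = 17.0000 + 11.3847 = 28.3847
segment 2 (68.1° to 125.8°, cycloidal, h = 16) is passed completely: s = 17.0000 + (16) = 33.0000
segment 3 (125.8° to 253.2°, simple-harmonic, h = 9) is passed completely: s = 33.0000 + (9) = 42.0000
θ = 261.7° falls in segment 4 (253.2° to 287.9°, cycloidal, h = -42): β = 261.7 − 253.2 = 8.5°, B = 34.7°; Δs = -42·(0.2450 − sin(2π·0.2450)/(2π)) = -3.6070; s = 42.0000 − 3.6070 = 38.3930
θ = 266.3° falls in segment 4 (253.2° to 287.9°, cycloidal, h = -42): β = 266.3 − 253.2 = 13.1°, B = 34.7°; Δs = -42·(0.3775 − sin(2π·0.3775)/(2π)) = -11.2047; s = 42.0000 − 11.2047 = 30.7953
θ = 272.5° falls in segment 4 (253.2° to 287.9°, cycloidal, h = -42): β = 272.5 − 253.2 = 19.3°, B = 34.7°; Δs = -42·(0.5562 − sin(2π·0.5562)/(2π)) = -25.6717; s = 42.0000 − 25.6717 = 16.3283
θ=103.3°: R = R0 + s = 38 + 28.3847 = 66.3847
θ=261.7°: R = R0 + s = 38 + 38.3930 = 76.3930
θ=266.3°: R = R0 + s = 38 + 30.7953 = 68.7953
θ=272.5°: R = R0 + s = 38 + 16.3283 = 54.3283

θ=103.3°: 66.3847
θ=261.7°: 76.3930
θ=266.3°: 68.7953
θ=272.5°: 54.3283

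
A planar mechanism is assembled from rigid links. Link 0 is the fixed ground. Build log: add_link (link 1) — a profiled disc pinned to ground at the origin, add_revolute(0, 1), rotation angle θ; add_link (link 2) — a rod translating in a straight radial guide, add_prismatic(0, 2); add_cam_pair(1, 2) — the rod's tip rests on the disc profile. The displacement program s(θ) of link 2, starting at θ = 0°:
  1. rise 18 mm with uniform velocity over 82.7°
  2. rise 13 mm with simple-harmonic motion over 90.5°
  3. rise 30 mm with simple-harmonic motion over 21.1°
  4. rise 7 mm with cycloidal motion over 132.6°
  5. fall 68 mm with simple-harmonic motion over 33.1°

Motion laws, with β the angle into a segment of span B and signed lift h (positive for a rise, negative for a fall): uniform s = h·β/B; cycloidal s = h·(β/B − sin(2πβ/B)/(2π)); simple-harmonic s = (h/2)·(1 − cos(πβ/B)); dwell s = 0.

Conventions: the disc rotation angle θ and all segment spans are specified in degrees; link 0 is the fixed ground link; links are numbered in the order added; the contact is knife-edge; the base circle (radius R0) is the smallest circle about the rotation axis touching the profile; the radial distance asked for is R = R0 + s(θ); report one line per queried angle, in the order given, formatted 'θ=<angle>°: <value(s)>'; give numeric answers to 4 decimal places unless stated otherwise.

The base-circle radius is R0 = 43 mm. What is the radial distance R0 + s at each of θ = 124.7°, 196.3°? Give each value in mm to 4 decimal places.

seg 1 [0°–82.7°] uniform, h=18: full span → s += 18 → s = 18.0000
seg 2 [82.7°–173.2°] simple-harmonic, h=13: θ=124.7° here. β=42, B=90.5. 13/2·(1 − cos(π·0.4641)) = 5.7682 → s = 23.7682
seg 2 [82.7°–173.2°] simple-harmonic, h=13: full span → s += 13 → s = 31.0000
seg 3 [173.2°–194.3°] simple-harmonic, h=30: full span → s += 30 → s = 61.0000
seg 4 [194.3°–326.9°] cycloidal, h=7: θ=196.3° here. β=2, B=132.6. 7·(0.0151 − sin(2π·0.0151)/(2π)) = 0.0002 → s = 61.0002
θ=124.7°: R = R0 + s = 43 + 23.7682 = 66.7682
θ=196.3°: R = R0 + s = 43 + 61.0002 = 104.0002

θ=124.7°: 66.7682
θ=196.3°: 104.0002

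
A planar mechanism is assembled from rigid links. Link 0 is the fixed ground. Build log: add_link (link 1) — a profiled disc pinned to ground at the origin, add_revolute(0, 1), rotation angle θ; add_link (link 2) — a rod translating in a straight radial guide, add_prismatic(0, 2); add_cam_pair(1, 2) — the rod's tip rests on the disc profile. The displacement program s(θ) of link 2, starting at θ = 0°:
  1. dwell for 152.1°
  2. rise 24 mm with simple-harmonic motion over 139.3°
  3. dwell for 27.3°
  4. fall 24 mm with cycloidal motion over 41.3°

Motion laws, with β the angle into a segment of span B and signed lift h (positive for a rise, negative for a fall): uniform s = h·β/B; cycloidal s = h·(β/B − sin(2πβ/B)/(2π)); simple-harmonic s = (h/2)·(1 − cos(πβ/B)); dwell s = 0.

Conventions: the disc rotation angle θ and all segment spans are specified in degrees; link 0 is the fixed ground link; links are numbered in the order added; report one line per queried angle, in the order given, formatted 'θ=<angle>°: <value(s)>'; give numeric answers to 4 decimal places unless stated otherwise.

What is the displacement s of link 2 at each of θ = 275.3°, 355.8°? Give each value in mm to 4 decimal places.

seg 1 [0°–152.1°] dwell: s stays 0.0000
seg 2 [152.1°–291.4°] simple-harmonic, h=24: θ=275.3° here. β=123.2, B=139.3. 24/2·(1 − cos(π·0.8844)) = 23.2176 → s = 23.2176
seg 2 [152.1°–291.4°] simple-harmonic, h=24: full span → s += 24 → s = 24.0000
seg 3 [291.4°–318.7°] dwell: s stays 24.0000
seg 4 [318.7°–360°] cycloidal, h=-24: θ=355.8° here. β=37.1, B=41.3. -24·(0.8983 − sin(2π·0.8983)/(2π)) = -23.8373 → s = 0.1627

θ=275.3°: 23.2176
θ=355.8°: 0.1627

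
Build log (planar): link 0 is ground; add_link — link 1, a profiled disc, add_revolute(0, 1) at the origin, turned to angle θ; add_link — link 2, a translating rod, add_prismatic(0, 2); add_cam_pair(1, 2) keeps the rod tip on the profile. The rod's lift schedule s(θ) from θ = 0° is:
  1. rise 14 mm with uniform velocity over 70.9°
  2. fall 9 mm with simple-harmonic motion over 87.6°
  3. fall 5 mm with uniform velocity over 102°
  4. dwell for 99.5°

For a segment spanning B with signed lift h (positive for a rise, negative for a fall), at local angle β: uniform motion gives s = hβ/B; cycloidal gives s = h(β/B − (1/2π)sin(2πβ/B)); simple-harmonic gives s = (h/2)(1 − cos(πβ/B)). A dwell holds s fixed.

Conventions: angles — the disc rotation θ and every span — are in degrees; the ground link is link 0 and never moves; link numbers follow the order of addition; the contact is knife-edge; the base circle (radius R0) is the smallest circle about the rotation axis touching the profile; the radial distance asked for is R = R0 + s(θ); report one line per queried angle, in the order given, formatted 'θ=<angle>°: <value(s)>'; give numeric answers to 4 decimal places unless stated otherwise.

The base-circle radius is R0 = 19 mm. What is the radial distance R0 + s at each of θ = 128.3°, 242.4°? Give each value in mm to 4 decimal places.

seg 1 [0°–70.9°] uniform, h=14: full span → s += 14 → s = 14.0000
seg 2 [70.9°–158.5°] simple-harmonic, h=-9: θ=128.3° here. β=57.4, B=87.6. -9/2·(1 − cos(π·0.6553)) = -6.6088 → s = 7.3912
seg 2 [70.9°–158.5°] simple-harmonic, h=-9: full span → s += -9 → s = 5.0000
seg 3 [158.5°–260.5°] uniform, h=-5: θ=242.4° here. β=83.9, B=102. -5·83.9/102 = -4.1127 → s = 0.8873
θ=128.3°: R = R0 + s = 19 + 7.3912 = 26.3912
θ=242.4°: R = R0 + s = 19 + 0.8873 = 19.8873

θ=128.3°: 26.3912
θ=242.4°: 19.8873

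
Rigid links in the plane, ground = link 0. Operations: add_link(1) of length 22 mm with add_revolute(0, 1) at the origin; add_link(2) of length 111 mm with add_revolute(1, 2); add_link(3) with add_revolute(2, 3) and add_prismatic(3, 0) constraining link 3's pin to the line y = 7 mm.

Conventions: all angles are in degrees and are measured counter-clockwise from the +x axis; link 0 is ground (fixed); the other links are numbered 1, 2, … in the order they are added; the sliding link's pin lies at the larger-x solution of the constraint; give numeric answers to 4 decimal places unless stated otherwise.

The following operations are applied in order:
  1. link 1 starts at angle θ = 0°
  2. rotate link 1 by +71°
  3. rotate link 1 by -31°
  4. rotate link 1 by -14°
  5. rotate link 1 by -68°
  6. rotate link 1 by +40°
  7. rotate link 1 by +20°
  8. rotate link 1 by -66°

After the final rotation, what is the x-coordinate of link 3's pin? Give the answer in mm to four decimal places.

geometry: r = 22 mm, L = 111 mm, e = 7 mm; θ starts at 0°
rotate link 1 by +71°: θ ← 0° +71° = 71°
rotate link 1 by -31°: θ ← 71° -31° = 40°
rotate link 1 by -14°: θ ← 40° -14° = 26°
rotate link 1 by -68°: θ ← 26° -68° = -42°
rotate link 1 by +40°: θ ← -42° +40° = -2°
rotate link 1 by +20°: θ ← -2° +20° = 18°
rotate link 1 by -66°: θ ← 18° -66° = -48°
crank pin P = (r cos θ, r sin θ) = (14.720873, -16.349186)
h = r sin θ − e = -16.349186 − 7 = -23.349186
x = r cos θ + √(L² − h²) = 14.720873 + 108.516430 = 123.237303

123.2373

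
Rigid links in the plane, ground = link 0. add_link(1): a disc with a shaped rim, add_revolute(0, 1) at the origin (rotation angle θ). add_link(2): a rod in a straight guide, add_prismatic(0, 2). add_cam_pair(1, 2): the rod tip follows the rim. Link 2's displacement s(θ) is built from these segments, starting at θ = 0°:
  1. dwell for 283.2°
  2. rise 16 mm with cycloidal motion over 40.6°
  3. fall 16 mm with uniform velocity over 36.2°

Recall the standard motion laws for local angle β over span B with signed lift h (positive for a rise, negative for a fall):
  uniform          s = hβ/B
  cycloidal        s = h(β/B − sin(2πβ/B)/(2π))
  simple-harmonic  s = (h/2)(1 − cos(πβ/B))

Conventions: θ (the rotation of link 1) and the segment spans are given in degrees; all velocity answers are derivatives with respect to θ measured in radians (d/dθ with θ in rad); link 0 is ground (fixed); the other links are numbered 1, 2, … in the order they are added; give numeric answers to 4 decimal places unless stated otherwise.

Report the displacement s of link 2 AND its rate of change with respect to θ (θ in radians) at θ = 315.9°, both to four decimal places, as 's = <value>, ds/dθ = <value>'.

segment 1 (0° to 283.2°, dwell): s unchanged at 0.0000
θ = 315.9° falls in segment 2 (283.2° to 323.8°, cycloidal, h = 16): β = 315.9 − 283.2 = 32.7°, B = 40.6°; Δs = 16·(0.8054 − sin(2π·0.8054)/(2π)) = 15.2804; s = 0.0000 + 15.2804 = 15.2804
velocity in seg [283.2°–323.8°] (cycloidal), θ in radians: β = 32.7° = 0.5707 rad, B = 40.6° = 0.7086 rad; ds/dθ = (h/B)(1 − cos(2πβ/B)) = (16/0.7086)(1 − cos(2π·0.8054)) = 14.875179 mm/rad

s = 15.2804, ds/dθ = 14.8752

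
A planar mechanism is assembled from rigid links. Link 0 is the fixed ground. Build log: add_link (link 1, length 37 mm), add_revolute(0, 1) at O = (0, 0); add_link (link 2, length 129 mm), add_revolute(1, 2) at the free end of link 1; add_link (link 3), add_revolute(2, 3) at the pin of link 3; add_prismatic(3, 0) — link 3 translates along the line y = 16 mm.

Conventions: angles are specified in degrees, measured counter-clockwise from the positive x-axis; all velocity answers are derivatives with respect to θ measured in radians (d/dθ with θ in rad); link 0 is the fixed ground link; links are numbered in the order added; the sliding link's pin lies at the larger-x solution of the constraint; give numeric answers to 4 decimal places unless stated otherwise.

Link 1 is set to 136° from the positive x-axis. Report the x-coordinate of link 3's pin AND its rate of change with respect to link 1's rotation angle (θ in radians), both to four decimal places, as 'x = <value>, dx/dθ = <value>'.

geometry: r = 37 mm, L = 129 mm, e = 16 mm
crank pin P = (r cos θ, r sin θ) = (-26.615573, 25.702360)
h = r sin θ − e = 25.702360 − 16 = 9.702360
x = r cos θ + √(L² − h²) = -26.615573 + 128.634615 = 102.019043
dx/dθ = −r sin θ − h·r cos θ/√(L² − h²) (θ in radians; h = 9.702360) = -23.694861

x = 102.0190, dx/dθ = -23.6949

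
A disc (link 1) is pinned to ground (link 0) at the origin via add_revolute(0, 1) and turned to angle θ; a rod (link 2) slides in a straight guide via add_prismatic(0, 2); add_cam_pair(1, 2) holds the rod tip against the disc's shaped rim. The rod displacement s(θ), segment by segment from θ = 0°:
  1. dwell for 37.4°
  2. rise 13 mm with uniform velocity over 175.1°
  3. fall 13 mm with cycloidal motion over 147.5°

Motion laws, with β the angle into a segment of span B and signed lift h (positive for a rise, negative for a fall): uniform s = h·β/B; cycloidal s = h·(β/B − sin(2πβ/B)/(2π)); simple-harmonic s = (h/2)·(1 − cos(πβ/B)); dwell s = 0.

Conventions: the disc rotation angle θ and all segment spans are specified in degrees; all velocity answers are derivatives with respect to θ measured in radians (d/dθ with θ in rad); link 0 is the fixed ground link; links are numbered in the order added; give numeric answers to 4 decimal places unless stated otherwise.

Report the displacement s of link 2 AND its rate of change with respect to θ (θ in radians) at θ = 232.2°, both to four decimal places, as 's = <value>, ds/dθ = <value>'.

segment 1 (0° to 37.4°, dwell): s unchanged at 0.0000
segment 2 (37.4° to 212.5°, uniform, h = 13) is passed completely: s = 0.0000 + (13) = 13.0000
θ = 232.2° falls in segment 3 (212.5° to 360°, cycloidal, h = -13): β = 232.2 − 212.5 = 19.7°, B = 147.5°; Δs = -13·(0.1336 − sin(2π·0.1336)/(2π)) = -0.1967; s = 13.0000 − 0.1967 = 12.8033
velocity in seg [212.5°–360°] (cycloidal), θ in radians: β = 19.7° = 0.3438 rad, B = 147.5° = 2.5744 rad; ds/dθ = (h/B)(1 − cos(2πβ/B)) = ((-13)/2.5744)(1 − cos(2π·0.1336)) = -1.676155 mm/rad

s = 12.8033, ds/dθ = -1.6762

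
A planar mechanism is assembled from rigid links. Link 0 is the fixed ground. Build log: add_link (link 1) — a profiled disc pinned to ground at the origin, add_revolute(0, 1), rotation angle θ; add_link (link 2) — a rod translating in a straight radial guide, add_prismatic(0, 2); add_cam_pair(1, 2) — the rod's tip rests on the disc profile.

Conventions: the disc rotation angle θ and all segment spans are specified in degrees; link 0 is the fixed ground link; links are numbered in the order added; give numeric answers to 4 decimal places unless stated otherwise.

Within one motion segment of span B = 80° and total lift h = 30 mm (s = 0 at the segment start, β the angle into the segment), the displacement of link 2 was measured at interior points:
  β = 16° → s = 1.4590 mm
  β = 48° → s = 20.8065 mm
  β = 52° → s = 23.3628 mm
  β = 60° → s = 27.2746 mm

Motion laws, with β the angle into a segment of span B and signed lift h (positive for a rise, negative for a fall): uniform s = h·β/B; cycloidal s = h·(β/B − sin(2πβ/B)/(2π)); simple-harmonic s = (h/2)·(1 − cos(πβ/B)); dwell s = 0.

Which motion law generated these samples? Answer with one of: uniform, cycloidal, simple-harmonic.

candidates at β/B = r: uniform s = h·r (linear in β); cycloidal s = h·(r − sin(2πr)/(2π)); simple-harmonic s = (h/2)(1 − cos(πr))
β=16°: printed 1.4590 | uniform 6.0000, cycloidal 1.4590, simple-harmonic 2.8647
β=48°: printed 20.8065 | uniform 18.0000, cycloidal 20.8065, simple-harmonic 19.6353
β=52°: printed 23.3628 | uniform 19.5000, cycloidal 23.3628, simple-harmonic 21.8099
β=60°: printed 27.2746 | uniform 22.5000, cycloidal 27.2746, simple-harmonic 25.6066
only one law matches every sample → cycloidal

cycloidal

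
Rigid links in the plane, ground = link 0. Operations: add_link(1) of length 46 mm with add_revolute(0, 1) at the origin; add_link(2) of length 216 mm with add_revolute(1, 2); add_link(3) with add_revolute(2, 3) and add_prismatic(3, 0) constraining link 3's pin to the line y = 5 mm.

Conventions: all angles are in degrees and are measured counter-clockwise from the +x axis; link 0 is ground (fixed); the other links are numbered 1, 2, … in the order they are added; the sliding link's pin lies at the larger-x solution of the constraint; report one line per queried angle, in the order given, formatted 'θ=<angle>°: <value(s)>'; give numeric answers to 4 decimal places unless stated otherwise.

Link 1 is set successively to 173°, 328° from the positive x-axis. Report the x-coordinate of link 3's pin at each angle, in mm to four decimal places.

geometry: r = 46 mm, L = 216 mm, e = 5 mm
θ=173°: crank pin P = (r cos θ, r sin θ) = (-45.657123, 5.605990)
θ=173°: h = r sin θ − e = 5.605990 − 5 = 0.605990
θ=173°: x = r cos θ + √(L² − h²) = -45.657123 + 215.999150 = 170.342027
θ=328°: crank pin P = (r cos θ, r sin θ) = (39.010212, -24.376286)
θ=328°: h = r sin θ − e = -24.376286 − 5 = -29.376286
θ=328°: x = r cos θ + √(L² − h²) = 39.010212 + 213.993070 = 253.003282

θ=173°: 170.3420
θ=328°: 253.0033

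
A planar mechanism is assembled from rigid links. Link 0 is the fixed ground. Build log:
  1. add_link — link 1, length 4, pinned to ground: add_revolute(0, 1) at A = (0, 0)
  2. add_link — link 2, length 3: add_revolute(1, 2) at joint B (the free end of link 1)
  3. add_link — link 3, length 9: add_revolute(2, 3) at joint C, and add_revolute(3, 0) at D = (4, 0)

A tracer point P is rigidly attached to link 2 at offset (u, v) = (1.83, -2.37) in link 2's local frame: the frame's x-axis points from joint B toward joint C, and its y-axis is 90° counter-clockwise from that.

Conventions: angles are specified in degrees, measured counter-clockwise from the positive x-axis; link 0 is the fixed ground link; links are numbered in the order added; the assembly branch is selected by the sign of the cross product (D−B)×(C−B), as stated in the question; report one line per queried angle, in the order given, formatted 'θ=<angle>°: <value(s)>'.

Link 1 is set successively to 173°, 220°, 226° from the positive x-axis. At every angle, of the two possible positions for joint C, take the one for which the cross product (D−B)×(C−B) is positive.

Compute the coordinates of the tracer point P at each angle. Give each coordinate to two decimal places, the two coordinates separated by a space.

A=(0,0), D=(4.00,0)
θ=173°: B = A + 4.00·(cos173°, sin173°) = (-3.9702, 0.4875)
θ=173°: |BD| = 7.9851
θ=173°: circle(B,3.00) ∩ circle(D,9.00): a=-0.5159, h=2.9553
θ=173°:   candidates: C₊=(-4.3047,3.4688) cross=23.598; C₋=(-4.6655,-2.4308) cross=-23.598
θ=173°:   branch + wants cross > 0 → take C=(-4.3047,3.4688) (cross=23.598)
θ=173°: ex = (C−B)/|BC| = (-0.1115,0.9938); ey = (-0.9938,-0.1115)
θ=173°: P = B + 1.83·ex + -2.37·ey = (-1.8190,2.5703)
θ=220°: B = A + 4.00·(cos220°, sin220°) = (-3.0642, -2.5712)
θ=220°: |BD| = 7.5175
θ=220°: circle(B,3.00) ∩ circle(D,9.00): a=-1.0300, h=2.8176
θ=220°:   candidates: C₊=(-4.9958,-0.2757) cross=21.182; C₋=(-3.0684,-5.5711) cross=-21.182
θ=220°:   branch + wants cross > 0 → take C=(-4.9958,-0.2757) (cross=21.182)
θ=220°: ex = (C−B)/|BC| = (-0.6439,0.7651); ey = (-0.7651,-0.6439)
θ=220°: P = B + 1.83·ex + -2.37·ey = (-2.4291,0.3550)
θ=226°: B = A + 4.00·(cos226°, sin226°) = (-2.7786, -2.8774)
θ=226°: |BD| = 7.3640
θ=226°: circle(B,3.00) ∩ circle(D,9.00): a=-1.2066, h=2.7467
θ=226°:   candidates: C₊=(-4.9625,-0.8205) cross=20.226; C₋=(-2.8161,-5.8771) cross=-20.226
θ=226°:   branch + wants cross > 0 → take C=(-4.9625,-0.8205) (cross=20.226)
θ=226°: ex = (C−B)/|BC| = (-0.7280,0.6856); ey = (-0.6856,-0.7280)
θ=226°: P = B + 1.83·ex + -2.37·ey = (-2.4859,0.1026)

θ=173°: -1.82 2.57
θ=220°: -2.43 0.36
θ=226°: -2.49 0.10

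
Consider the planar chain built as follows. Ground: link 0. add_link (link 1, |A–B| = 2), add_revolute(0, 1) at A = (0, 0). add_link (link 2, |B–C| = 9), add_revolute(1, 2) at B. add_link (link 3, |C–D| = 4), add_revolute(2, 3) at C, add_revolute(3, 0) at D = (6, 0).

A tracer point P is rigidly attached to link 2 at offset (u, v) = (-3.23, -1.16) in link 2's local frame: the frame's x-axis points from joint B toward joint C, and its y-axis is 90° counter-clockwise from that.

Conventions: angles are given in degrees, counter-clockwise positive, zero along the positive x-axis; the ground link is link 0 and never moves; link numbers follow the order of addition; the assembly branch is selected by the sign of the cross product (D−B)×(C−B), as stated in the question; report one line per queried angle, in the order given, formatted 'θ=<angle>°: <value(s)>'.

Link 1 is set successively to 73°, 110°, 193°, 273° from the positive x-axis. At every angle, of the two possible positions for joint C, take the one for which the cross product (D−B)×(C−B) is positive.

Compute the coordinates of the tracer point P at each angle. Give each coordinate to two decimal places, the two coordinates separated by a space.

A=(0,0), D=(6.00,0)
θ=73°: B = A + 2.00·(cos73°, sin73°) = (0.5847, 1.9126)
θ=73°: |BD| = 5.7431
θ=73°: circle(B,9.00) ∩ circle(D,4.00): a=8.5305, h=2.8688
θ=73°:   candidates: C₊=(9.5837,1.7768) cross=16.476; C₋=(7.6729,-3.6334) cross=-16.476
θ=73°:   branch + wants cross > 0 → take C=(9.5837,1.7768) (cross=16.476)
θ=73°: ex = (C−B)/|BC| = (0.9999,-0.0151); ey = (0.0151,0.9999)
θ=73°: P = B + -3.23·ex + -1.16·ey = (-2.6624,0.8015)
θ=110°: B = A + 2.00·(cos110°, sin110°) = (-0.6840, 1.8794)
θ=110°: |BD| = 6.9432
θ=110°: circle(B,9.00) ∩ circle(D,4.00): a=8.1524, h=3.8129
θ=110°:   candidates: C₊=(8.1961,3.3432) cross=26.474; C₋=(6.1320,-3.9978) cross=-26.474
θ=110°:   branch + wants cross > 0 → take C=(8.1961,3.3432) (cross=26.474)
θ=110°: ex = (C−B)/|BC| = (0.9867,0.1626); ey = (-0.1626,0.9867)
θ=110°: P = B + -3.23·ex + -1.16·ey = (-3.6824,0.2095)
θ=193°: B = A + 2.00·(cos193°, sin193°) = (-1.9487, -0.4499)
θ=193°: |BD| = 7.9615
θ=193°: circle(B,9.00) ∩ circle(D,4.00): a=8.0629, h=3.9987
θ=193°:   candidates: C₊=(5.8753,3.9981) cross=31.836; C₋=(6.3272,-3.9866) cross=-31.836
θ=193°:   branch + wants cross > 0 → take C=(5.8753,3.9981) (cross=31.836)
θ=193°: ex = (C−B)/|BC| = (0.8693,0.4942); ey = (-0.4942,0.8693)
θ=193°: P = B + -3.23·ex + -1.16·ey = (-4.1834,-3.0547)
θ=273°: B = A + 2.00·(cos273°, sin273°) = (0.1047, -1.9973)
θ=273°: |BD| = 6.2245
θ=273°: circle(B,9.00) ∩ circle(D,4.00): a=8.3336, h=3.3988
θ=273°:   candidates: C₊=(6.9070,3.8958) cross=21.156; C₋=(9.0882,-2.5423) cross=-21.156
θ=273°:   branch + wants cross > 0 → take C=(6.9070,3.8958) (cross=21.156)
θ=273°: ex = (C−B)/|BC| = (0.7558,0.6548); ey = (-0.6548,0.7558)
θ=273°: P = B + -3.23·ex + -1.16·ey = (-1.5771,-4.9890)

θ=73°: -2.66 0.80
θ=110°: -3.68 0.21
θ=193°: -4.18 -3.05
θ=273°: -1.58 -4.99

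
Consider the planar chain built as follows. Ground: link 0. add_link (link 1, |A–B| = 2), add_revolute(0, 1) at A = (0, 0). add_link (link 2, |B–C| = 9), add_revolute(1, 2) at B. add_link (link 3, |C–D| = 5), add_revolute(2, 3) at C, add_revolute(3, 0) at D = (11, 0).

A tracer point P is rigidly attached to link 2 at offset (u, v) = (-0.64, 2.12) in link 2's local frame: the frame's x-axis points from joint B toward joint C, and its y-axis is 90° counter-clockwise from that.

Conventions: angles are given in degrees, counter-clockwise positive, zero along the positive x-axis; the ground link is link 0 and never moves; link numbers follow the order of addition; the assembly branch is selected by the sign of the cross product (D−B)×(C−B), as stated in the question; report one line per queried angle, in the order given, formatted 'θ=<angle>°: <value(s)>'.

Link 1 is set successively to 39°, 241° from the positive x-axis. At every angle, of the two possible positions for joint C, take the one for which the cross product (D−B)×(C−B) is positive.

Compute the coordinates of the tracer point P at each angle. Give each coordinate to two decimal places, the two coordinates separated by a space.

A=(0,0), D=(11.00,0)
θ=39°: B = A + 2.00·(cos39°, sin39°) = (1.5543, 1.2586)
θ=39°: |BD| = 9.5292
θ=39°: circle(B,9.00) ∩ circle(D,5.00): a=7.7029, h=4.6545
θ=39°:   candidates: C₊=(9.8045,4.8550) cross=44.354; C₋=(8.5750,-4.3725) cross=-44.354
θ=39°:   branch + wants cross > 0 → take C=(9.8045,4.8550) (cross=44.354)
θ=39°: ex = (C−B)/|BC| = (0.9167,0.3996); ey = (-0.3996,0.9167)
θ=39°: P = B + -0.64·ex + 2.12·ey = (0.1205,2.9463)
θ=241°: B = A + 2.00·(cos241°, sin241°) = (-0.9696, -1.7492)
θ=241°: |BD| = 12.0968
θ=241°: circle(B,9.00) ∩ circle(D,5.00): a=8.3630, h=3.3256
θ=241°:   candidates: C₊=(6.8246,2.7507) cross=40.229; C₋=(7.7864,-3.8305) cross=-40.229
θ=241°:   branch + wants cross > 0 → take C=(6.8246,2.7507) (cross=40.229)
θ=241°: ex = (C−B)/|BC| = (0.8660,0.5000); ey = (-0.5000,0.8660)
θ=241°: P = B + -0.64·ex + 2.12·ey = (-2.5839,-0.2333)

θ=39°: 0.12 2.95
θ=241°: -2.58 -0.23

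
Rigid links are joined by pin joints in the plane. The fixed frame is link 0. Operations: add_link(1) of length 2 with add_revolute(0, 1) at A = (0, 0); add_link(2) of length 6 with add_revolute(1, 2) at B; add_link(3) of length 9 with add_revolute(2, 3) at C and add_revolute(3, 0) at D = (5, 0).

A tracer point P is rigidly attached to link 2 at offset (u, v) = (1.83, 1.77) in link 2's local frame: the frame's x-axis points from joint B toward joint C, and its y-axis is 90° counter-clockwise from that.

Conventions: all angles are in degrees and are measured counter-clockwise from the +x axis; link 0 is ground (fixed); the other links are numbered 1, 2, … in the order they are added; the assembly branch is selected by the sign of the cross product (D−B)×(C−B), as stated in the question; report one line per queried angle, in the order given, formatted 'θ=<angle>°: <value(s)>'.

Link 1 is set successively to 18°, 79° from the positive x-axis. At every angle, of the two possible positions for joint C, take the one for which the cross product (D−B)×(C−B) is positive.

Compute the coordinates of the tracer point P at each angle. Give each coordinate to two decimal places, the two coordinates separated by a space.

A=(0,0), D=(5.00,0)
θ=18°: B = A + 2.00·(cos18°, sin18°) = (1.9021, 0.6180)
θ=18°: |BD| = 3.1589
θ=18°: circle(B,6.00) ∩ circle(D,9.00): a=-5.5432, h=2.2963
θ=18°:   candidates: C₊=(-3.0847,3.9545) cross=7.254; C₋=(-3.9832,-0.5494) cross=-7.254
θ=18°:   branch + wants cross > 0 → take C=(-3.0847,3.9545) (cross=7.254)
θ=18°: ex = (C−B)/|BC| = (-0.8311,0.5561); ey = (-0.5561,-0.8311)
θ=18°: P = B + 1.83·ex + 1.77·ey = (-0.6031,0.1645)
θ=79°: B = A + 2.00·(cos79°, sin79°) = (0.3816, 1.9633)
θ=79°: |BD| = 5.0183
θ=79°: circle(B,6.00) ∩ circle(D,9.00): a=-1.9744, h=5.6658
θ=79°:   candidates: C₊=(0.7812,7.9499) cross=28.433; C₋=(-3.6520,-2.4786) cross=-28.433
θ=79°:   branch + wants cross > 0 → take C=(0.7812,7.9499) (cross=28.433)
θ=79°: ex = (C−B)/|BC| = (0.0666,0.9978); ey = (-0.9978,0.0666)
θ=79°: P = B + 1.83·ex + 1.77·ey = (-1.2626,3.9071)

θ=18°: -0.60 0.16
θ=79°: -1.26 3.91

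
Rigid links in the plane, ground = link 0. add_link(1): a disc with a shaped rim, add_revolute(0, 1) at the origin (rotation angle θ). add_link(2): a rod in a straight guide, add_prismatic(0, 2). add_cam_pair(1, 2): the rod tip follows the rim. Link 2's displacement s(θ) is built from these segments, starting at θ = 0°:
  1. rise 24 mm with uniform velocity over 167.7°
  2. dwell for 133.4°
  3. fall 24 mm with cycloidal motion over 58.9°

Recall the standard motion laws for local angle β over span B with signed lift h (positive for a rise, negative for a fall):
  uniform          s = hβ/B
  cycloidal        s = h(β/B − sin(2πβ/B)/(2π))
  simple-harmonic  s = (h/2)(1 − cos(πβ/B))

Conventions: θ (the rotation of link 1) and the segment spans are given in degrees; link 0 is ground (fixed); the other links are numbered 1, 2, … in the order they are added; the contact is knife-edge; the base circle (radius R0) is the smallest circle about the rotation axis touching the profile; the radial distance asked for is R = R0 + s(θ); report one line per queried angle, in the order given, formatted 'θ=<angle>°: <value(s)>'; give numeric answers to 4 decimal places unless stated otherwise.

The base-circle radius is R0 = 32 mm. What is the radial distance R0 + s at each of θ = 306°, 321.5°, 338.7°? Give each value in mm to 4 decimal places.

segment 1 (0° to 167.7°, uniform, h = 24) is passed completely: s = 0.0000 + (24) = 24.0000
segment 2 (167.7° to 301.1°, dwell): s unchanged at 24.0000
θ = 306° falls in segment 3 (301.1° to 360°, cycloidal, h = -24): β = 306 − 301.1 = 4.9°, B = 58.9°; Δs = -24·(0.0832 − sin(2π·0.0832)/(2π)) = -0.0897; s = 24.0000 − 0.0897 = 23.9103
θ = 321.5° falls in segment 3 (301.1° to 360°, cycloidal, h = -24): β = 321.5 − 301.1 = 20.4°, B = 58.9°; Δs = -24·(0.3463 − sin(2π·0.3463)/(2π)) = -5.1715; s = 24.0000 − 5.1715 = 18.8285
θ = 338.7° falls in segment 3 (301.1° to 360°, cycloidal, h = -24): β = 338.7 − 301.1 = 37.6°, B = 58.9°; Δs = -24·(0.6384 − sin(2π·0.6384)/(2π)) = -18.2389; s = 24.0000 − 18.2389 = 5.7611
θ=306°: R = R0 + s = 32 + 23.9103 = 55.9103
θ=321.5°: R = R0 + s = 32 + 18.8285 = 50.8285
θ=338.7°: R = R0 + s = 32 + 5.7611 = 37.7611

θ=306°: 55.9103
θ=321.5°: 50.8285
θ=338.7°: 37.7611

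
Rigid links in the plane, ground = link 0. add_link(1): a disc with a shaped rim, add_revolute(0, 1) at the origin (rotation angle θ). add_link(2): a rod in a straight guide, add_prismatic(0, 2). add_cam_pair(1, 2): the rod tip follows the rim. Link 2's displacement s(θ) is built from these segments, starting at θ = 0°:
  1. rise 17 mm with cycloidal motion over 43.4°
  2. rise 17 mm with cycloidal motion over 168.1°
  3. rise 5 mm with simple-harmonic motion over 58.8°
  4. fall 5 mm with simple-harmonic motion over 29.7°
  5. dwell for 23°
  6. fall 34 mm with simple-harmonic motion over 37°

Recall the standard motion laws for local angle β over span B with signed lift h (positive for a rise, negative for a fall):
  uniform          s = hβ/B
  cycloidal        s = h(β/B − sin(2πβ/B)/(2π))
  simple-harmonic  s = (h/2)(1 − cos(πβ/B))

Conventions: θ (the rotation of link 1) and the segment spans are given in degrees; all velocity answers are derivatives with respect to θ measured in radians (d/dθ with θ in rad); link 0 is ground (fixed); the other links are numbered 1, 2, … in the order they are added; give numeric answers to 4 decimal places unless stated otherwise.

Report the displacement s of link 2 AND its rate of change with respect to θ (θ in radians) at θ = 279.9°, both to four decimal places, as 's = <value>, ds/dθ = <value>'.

segment 1 (0° to 43.4°, cycloidal, h = 17) is passed completely: s = 0.0000 + (17) = 17.0000
segment 2 (43.4° to 211.5°, cycloidal, h = 17) is passed completely: s = 17.0000 + (17) = 34.0000
segment 3 (211.5° to 270.3°, simple-harmonic, h = 5) is passed completely: s = 34.0000 + (5) = 39.0000
θ = 279.9° falls in segment 4 (270.3° to 300°, simple-harmonic, h = -5): β = 279.9 − 270.3 = 9.6°, B = 29.7°; Δs = -5/2·(1 − cos(π·0.3232)) = -1.1819; s = 39.0000 − 1.1819 = 37.8181
velocity in seg [270.3°–300°] (simple-harmonic), θ in radians: β = 9.6° = 0.1676 rad, B = 29.7° = 0.5184 rad; ds/dθ = (πh/(2B)) sin(πβ/B) = (π·(-5)/(2·0.5184)) sin(π·0.3232) = -12.874628 mm/rad

s = 37.8181, ds/dθ = -12.8746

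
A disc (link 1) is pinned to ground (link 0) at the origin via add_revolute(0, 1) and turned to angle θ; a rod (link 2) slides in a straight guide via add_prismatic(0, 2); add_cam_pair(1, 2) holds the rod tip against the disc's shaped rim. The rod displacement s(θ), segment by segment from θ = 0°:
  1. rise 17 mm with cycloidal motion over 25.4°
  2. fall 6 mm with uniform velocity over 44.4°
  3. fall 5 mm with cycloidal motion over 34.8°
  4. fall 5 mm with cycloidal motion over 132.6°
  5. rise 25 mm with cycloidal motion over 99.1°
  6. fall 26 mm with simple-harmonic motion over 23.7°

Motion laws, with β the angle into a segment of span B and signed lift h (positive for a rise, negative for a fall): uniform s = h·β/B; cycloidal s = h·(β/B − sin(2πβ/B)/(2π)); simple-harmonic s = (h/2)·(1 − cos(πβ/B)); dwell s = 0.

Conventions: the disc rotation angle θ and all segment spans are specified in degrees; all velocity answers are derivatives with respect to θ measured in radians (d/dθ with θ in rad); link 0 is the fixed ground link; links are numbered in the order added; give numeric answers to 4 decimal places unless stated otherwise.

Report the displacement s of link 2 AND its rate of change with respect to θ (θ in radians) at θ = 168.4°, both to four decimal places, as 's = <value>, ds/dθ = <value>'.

segment 1 (0° to 25.4°, cycloidal, h = 17) is passed completely: s = 0.0000 + (17) = 17.0000
segment 2 (25.4° to 69.8°, uniform, h = -6) is passed completely: s = 17.0000 + (-6) = 11.0000
segment 3 (69.8° to 104.6°, cycloidal, h = -5) is passed completely: s = 11.0000 + (-5) = 6.0000
θ = 168.4° falls in segment 4 (104.6° to 237.2°, cycloidal, h = -5): β = 168.4 − 104.6 = 63.8°, B = 132.6°; Δs = -5·(0.4811 − sin(2π·0.4811)/(2π)) = -2.3117; s = 6.0000 − 2.3117 = 3.6883
velocity in seg [104.6°–237.2°] (cycloidal), θ in radians: β = 63.8° = 1.1135 rad, B = 132.6° = 2.3143 rad; ds/dθ = (h/B)(1 − cos(2πβ/B)) = ((-5)/2.3143)(1 − cos(2π·0.4811)) = -4.305807 mm/rad

s = 3.6883, ds/dθ = -4.3058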